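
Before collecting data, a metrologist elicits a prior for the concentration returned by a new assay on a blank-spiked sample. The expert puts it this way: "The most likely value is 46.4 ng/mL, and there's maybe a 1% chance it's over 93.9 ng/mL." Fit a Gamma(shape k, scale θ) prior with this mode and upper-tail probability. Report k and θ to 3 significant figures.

Gamma(k,θ) with k>1 has mode (k−1)θ, so θ = 46.4/(k−1).
Need P(X < 93.9) = 0.99 with θ tied to k this way. Start at k = 2, θ = 46.4: P(X<93.9) ≈ 0.600.
Too low — raise k to concentrate. Iterating converges to k ≈ 10.9.
Then θ = 46.4/(10.9−1) ≈ 4.7.

k ≈ 10.9, θ ≈ 4.7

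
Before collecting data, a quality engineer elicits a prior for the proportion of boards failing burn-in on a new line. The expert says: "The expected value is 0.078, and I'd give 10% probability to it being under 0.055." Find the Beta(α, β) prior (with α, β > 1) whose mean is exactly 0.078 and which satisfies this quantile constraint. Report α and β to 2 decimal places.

α ≈ 15.88, β ≈ 187.70

With mean 0.078 fixed, write α = 0.078s, β = 0.922s where s = α+β.
Need P(θ < 0.055) = 0.1 under Beta(0.078s, 0.922s). Normal approximation: (q−m)/√(m(1−m)/s) ≈ z_{0.1} = -1.28, so s ≈ 0.078·0.922·(-1.28)²/(0.055−0.078)² = 223.3.
At s = 223.3: P(θ<0.055) ≈ 0.089. Adjusting to match 0.1 gives s ≈ 203.58.
So α = 0.078·203.58 ≈ 15.88, β = 0.922·203.58 ≈ 187.70.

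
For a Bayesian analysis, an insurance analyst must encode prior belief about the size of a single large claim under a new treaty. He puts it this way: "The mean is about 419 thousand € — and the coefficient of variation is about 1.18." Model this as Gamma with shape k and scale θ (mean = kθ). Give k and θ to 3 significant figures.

For Gamma(k, scale θ): mean = kθ, variance = kθ², so CV = 1/√k.
CV = 1.18, hence k = 1/CV² = 0.718.
Then θ = mean/k = 419/0.718 = 583.

k ≈ 0.718, θ ≈ 583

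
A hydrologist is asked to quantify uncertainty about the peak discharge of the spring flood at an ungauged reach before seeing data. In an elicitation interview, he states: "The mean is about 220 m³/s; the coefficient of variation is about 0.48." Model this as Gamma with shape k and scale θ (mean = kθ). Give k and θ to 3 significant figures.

For Gamma(k, scale θ): mean = kθ, variance = kθ², so CV = 1/√k.
CV = 0.48, hence k = 1/CV² = 4.34.
Then θ = mean/k = 220/4.34 = 50.7.

k ≈ 4.34, θ ≈ 50.7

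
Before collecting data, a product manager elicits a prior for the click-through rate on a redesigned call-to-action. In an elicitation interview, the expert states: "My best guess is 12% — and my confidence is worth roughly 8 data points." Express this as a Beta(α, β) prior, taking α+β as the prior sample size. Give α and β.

α = 0.96, β = 7.04

Under the effective-sample-size interpretation, Beta(α, β) has prior mean α/(α+β) and prior sample size α+β.
So α+β = 8 and α/(α+β) = 0.12, giving α = 0.12·8 = 0.96 and β = 8 − 0.96 = 7.04.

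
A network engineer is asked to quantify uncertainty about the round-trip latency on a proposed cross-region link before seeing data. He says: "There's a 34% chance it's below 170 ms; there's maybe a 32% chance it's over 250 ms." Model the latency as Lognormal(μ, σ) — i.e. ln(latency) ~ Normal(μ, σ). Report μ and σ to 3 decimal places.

μ ≈ 5.317, σ ≈ 0.438

If T ~ Lognormal(μ,σ) then ln T ~ Normal(μ,σ), so the p-quantile of ln T is μ + z_p·σ.
ln(170) = 5.136 and ln(250) = 5.521; z_{0.34} = -0.4125, z_{0.68} = 0.4677.
σ = (5.521 − 5.136)/(0.4677 − (-0.4125)) = 0.438.
μ = 5.136 − (-0.4125)·0.438 = 5.317.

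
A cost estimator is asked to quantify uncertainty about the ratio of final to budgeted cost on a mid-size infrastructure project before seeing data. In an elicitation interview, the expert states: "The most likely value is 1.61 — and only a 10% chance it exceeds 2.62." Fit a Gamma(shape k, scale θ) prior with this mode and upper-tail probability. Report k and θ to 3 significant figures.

k ≈ 8.94, θ ≈ 0.203

Gamma(k,θ) with k>1 has mode (k−1)θ, so θ = 1.61/(k−1).
Need P(X < 2.62) = 0.9 with θ tied to k this way. Start at k = 2, θ = 1.61: P(X<2.62) ≈ 0.484.
Too low — raise k to concentrate. Iterating converges to k ≈ 8.94.
Then θ = 1.61/(8.94−1) ≈ 0.203.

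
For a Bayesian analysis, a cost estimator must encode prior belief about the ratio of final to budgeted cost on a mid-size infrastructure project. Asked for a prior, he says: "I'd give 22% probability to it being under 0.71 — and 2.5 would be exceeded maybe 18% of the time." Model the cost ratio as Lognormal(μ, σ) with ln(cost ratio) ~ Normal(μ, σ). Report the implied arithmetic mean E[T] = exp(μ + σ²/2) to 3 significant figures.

E[T] ≈ 1.67

If T ~ Lognormal(μ,σ) then ln T ~ Normal(μ,σ), so the p-quantile of ln T is μ + z_p·σ.
ln(0.71) = -0.3425 and ln(2.5) = 0.9163; z_{0.22} = -0.7722, z_{0.82} = 0.9154.
σ = (0.9163 − -0.3425)/(0.9154 − (-0.7722)) = 0.746.
μ = -0.3425 − (-0.7722)·0.746 = 0.234.
E[T] = exp(μ + σ²/2) = exp(0.234 + 0.2782) = 1.67.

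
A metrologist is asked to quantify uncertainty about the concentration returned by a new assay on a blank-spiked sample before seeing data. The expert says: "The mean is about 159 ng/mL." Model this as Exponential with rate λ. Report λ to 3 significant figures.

λ ≈ 0.00629

Exponential mean = 1/λ, so λ = 1/159.0 = 0.00629.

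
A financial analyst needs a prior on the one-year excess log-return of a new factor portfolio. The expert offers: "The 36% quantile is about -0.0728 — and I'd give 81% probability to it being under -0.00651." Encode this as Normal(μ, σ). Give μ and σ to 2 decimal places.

μ = -0.05, σ = 0.05

For Normal(μ,σ), the p-quantile is μ + z_p·σ. Here z_{0.36} = -0.3585, z_{0.81} = 0.8779.
So -0.0728 = μ − 0.3585σ and -0.00651 = μ + 0.8779σ.
Subtracting: σ = (-0.00651 − -0.0728)/(0.8779 − (-0.3585)) = 0.05.
Then μ = -0.0728 − (-0.3585)·0.05 = -0.05.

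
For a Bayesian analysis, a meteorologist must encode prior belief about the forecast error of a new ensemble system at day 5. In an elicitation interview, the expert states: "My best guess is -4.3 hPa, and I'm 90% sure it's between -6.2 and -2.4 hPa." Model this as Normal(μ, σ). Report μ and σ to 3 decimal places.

μ = -4.300, σ = 1.155

A symmetric 90% interval runs μ ± z·σ with z = 1.645.
Half-width = 1.9, so σ = 1.9/1.645 = 1.155.
μ is the stated best guess, -4.300.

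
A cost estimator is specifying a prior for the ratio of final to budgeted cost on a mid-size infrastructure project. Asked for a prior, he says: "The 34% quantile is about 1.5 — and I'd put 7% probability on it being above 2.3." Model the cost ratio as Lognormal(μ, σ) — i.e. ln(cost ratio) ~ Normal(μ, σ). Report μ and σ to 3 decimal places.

If T ~ Lognormal(μ,σ) then ln T ~ Normal(μ,σ), so the p-quantile of ln T is μ + z_p·σ.
ln(1.5) = 0.4055 and ln(2.3) = 0.8329; z_{0.34} = -0.4125, z_{0.93} = 1.476.
σ = (0.8329 − 0.4055)/(1.476 − (-0.4125)) = 0.226.
μ = 0.4055 − (-0.4125)·0.226 = 0.499.

μ ≈ 0.499, σ ≈ 0.226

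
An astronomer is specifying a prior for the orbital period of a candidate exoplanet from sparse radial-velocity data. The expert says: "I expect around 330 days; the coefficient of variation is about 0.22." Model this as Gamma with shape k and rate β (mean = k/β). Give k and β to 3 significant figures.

For Gamma(k, rate β): mean = k/β, variance = k/β², so CV = 1/√k.
CV = 0.22, hence k = 1/CV² = 20.7.
Then β = k/mean = 20.7/330 = 0.0626.

k ≈ 20.7, β ≈ 0.0626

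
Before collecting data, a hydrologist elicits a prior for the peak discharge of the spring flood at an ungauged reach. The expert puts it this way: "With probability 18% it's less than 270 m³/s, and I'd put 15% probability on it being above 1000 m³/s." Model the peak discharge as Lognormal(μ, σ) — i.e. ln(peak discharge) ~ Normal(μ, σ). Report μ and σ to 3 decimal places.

μ ≈ 6.212, σ ≈ 0.671

If T ~ Lognormal(μ,σ) then ln T ~ Normal(μ,σ), so the p-quantile of ln T is μ + z_p·σ.
ln(270) = 5.598 and ln(1000) = 6.908; z_{0.18} = -0.9154, z_{0.85} = 1.036.
σ = (6.908 − 5.598)/(1.036 − (-0.9154)) = 0.671.
μ = 5.598 − (-0.9154)·0.671 = 6.212.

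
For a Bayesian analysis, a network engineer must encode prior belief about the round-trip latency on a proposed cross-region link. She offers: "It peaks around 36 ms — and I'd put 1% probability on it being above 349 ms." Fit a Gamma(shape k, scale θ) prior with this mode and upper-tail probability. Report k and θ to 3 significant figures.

Gamma(k,θ) with k>1 has mode (k−1)θ, so θ = 36/(k−1).
Need P(X < 349) = 0.99 with θ tied to k this way. Start at k = 2, θ = 36: P(X<349) ≈ 0.999.
Too high — lower k to spread out. Iterating converges to k ≈ 1.61.
Then θ = 36/(1.61−1) ≈ 59.3.

k ≈ 1.61, θ ≈ 59.3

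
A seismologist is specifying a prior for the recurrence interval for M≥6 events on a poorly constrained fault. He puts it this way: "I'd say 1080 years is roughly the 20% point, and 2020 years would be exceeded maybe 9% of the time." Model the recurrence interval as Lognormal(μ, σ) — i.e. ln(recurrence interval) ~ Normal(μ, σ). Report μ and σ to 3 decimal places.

μ ≈ 7.226, σ ≈ 0.287

If T ~ Lognormal(μ,σ) then ln T ~ Normal(μ,σ), so the p-quantile of ln T is μ + z_p·σ.
ln(1080) = 6.985 and ln(2020) = 7.611; z_{0.2} = -0.8416, z_{0.91} = 1.341.
σ = (7.611 − 6.985)/(1.341 − (-0.8416)) = 0.287.
μ = 6.985 − (-0.8416)·0.287 = 7.226.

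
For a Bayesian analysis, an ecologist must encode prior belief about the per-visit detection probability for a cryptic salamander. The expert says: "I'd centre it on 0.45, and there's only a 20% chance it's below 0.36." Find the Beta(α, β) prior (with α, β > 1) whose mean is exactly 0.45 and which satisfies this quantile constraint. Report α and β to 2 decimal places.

α ≈ 9.88, β ≈ 12.08

With mean 0.45 fixed, write α = 0.45s, β = 0.55s where s = α+β.
Need P(θ < 0.36) = 0.2 under Beta(0.45s, 0.55s). Normal approximation: (q−m)/√(m(1−m)/s) ≈ z_{0.2} = -0.842, so s ≈ 0.45·0.55·(-0.842)²/(0.36−0.45)² = 21.6.
At s = 21.6: P(θ<0.36) ≈ 0.202. Adjusting to match 0.2 gives s ≈ 21.97.
So α = 0.45·21.97 ≈ 9.88, β = 0.55·21.97 ≈ 12.08.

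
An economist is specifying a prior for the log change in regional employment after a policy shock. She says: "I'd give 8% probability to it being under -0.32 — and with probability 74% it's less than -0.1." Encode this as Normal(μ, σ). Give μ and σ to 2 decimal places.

For Normal(μ,σ), the p-quantile is μ + z_p·σ. Here z_{0.08} = -1.405, z_{0.74} = 0.6433.
So -0.32 = μ − 1.405σ and -0.1 = μ + 0.6433σ.
Subtracting: σ = (-0.1 − -0.32)/(0.6433 − (-1.405)) = 0.11.
Then μ = -0.32 − (-1.405)·0.11 = -0.17.

μ = -0.17, σ = 0.11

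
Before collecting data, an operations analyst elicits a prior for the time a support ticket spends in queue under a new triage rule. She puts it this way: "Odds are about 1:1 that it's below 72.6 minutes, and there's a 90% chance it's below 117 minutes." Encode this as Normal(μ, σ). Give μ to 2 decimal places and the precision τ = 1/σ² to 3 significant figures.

μ = 72.60, τ = 0.000833

For Normal(μ,σ), the p-quantile is μ + z_p·σ. Here z_{0.5} = 0, z_{0.9} = 1.282.
So 72.6 = μ + 0σ and 117 = μ + 1.282σ.
Subtracting: σ = (117 − 72.6)/(1.282 − (0)) = 34.65.
Then μ = 72.6 − (0)·34.65 = 72.60.
Precision τ = 1/σ² = 1/34.65² = 0.000833.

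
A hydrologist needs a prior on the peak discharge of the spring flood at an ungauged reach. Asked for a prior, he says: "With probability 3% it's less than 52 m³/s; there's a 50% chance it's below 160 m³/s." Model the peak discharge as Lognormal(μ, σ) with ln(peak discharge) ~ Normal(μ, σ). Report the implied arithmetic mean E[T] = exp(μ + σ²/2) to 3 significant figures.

E[T] ≈ 191 m³/s

If T ~ Lognormal(μ,σ) then ln T ~ Normal(μ,σ), so the p-quantile of ln T is μ + z_p·σ.
ln(52) = 3.951 and ln(160) = 5.075; z_{0.03} = -1.881, z_{0.5} = 0.
σ = (5.075 − 3.951)/(0 − (-1.881)) = 0.598.
μ = 3.951 − (-1.881)·0.598 = 5.075.
E[T] = exp(μ + σ²/2) = exp(5.075 + 0.1786) = 191 m³/s.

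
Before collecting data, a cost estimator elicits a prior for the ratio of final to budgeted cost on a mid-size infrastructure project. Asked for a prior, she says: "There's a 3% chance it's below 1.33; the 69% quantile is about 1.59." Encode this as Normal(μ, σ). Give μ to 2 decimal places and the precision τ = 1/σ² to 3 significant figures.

The p-quantile of Normal(μ,σ) is μ + z_p·σ, with z_{0.03} = -1.881 and z_{0.69} = 0.4959.
Eliminate σ: μ = (z₂·x₁ − z₁·x₂)/(z₂ − z₁) = (0.4959·1.33 − (-1.881)·1.59)/2.377 = 1.54.
Then σ = (x₂ − x₁)/(z₂ − z₁) = (1.59 − 1.33)/2.377 = 0.11.
Precision τ = 1/σ² = 1/0.1094² = 83.6.

μ = 1.54, τ = 83.6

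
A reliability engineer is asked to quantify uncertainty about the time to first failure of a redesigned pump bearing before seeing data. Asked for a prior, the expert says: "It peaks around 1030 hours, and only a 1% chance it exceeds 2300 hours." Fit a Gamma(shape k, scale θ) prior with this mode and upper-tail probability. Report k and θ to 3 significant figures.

Gamma(k,θ) with k>1 has mode (k−1)θ, so θ = 1030/(k−1).
Need P(X < 2300) = 0.99 with θ tied to k this way. Start at k = 2, θ = 1030: P(X<2300) ≈ 0.653.
Too low — raise k to concentrate. Iterating converges to k ≈ 8.45.
Then θ = 1030/(8.45−1) ≈ 138.

k ≈ 8.45, θ ≈ 138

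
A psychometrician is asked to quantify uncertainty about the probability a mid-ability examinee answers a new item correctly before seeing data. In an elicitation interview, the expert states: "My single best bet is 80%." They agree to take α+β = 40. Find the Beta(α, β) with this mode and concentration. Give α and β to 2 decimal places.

α = 31.40, β = 8.60

For α,β > 1 the Beta mode is (α−1)/(α+β−2). With α+β = 40, the mode is (α−1)/38.
Set (α−1)/38 = 0.8 → α = 1 + 0.8·38 = 31.40.
β = 40 − α = 8.60.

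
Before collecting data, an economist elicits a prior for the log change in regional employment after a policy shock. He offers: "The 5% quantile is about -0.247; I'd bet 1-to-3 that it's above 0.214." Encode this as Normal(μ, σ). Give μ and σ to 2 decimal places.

μ = 0.08, σ = 0.20

For Normal(μ,σ), the p-quantile is μ + z_p·σ. Here z_{0.05} = -1.645, z_{0.75} = 0.6745.
So -0.247 = μ − 1.645σ and 0.214 = μ + 0.6745σ.
Subtracting: σ = (0.214 − -0.247)/(0.6745 − (-1.645)) = 0.20.
Then μ = -0.247 − (-1.645)·0.20 = 0.08.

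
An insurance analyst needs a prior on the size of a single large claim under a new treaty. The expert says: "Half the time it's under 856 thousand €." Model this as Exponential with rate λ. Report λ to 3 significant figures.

λ ≈ 0.00081

Exponential median = ln 2 / λ, so λ = ln 2 / 856.0 = 0.00081.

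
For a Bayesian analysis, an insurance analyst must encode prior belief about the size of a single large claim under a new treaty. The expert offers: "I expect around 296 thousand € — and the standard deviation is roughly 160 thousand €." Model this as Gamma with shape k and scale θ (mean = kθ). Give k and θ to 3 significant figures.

k ≈ 3.42, θ ≈ 86.5

For Gamma(k, scale θ): mean = kθ, variance = kθ², so CV = 1/√k.
CV = SD/mean = 160/296 = 0.5405, hence k = 1/CV² = 3.42.
Then θ = mean/k = 296/3.42 = 86.5.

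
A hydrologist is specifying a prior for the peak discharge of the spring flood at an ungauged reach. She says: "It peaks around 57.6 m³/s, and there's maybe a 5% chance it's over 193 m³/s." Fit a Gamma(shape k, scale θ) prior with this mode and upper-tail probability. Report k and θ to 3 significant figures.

k ≈ 2.78, θ ≈ 32.4

Gamma(k,θ) with k>1 has mode (k−1)θ, so θ = 57.6/(k−1).
Need P(X < 193) = 0.95 with θ tied to k this way. Start at k = 2, θ = 57.6: P(X<193) ≈ 0.847.
Too low — raise k to concentrate. Iterating converges to k ≈ 2.78.
Then θ = 57.6/(2.78−1) ≈ 32.4.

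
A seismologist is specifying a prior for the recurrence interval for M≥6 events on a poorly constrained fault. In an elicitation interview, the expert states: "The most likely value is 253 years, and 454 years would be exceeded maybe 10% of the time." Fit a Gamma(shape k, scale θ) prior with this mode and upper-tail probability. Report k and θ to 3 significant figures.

k ≈ 6.57, θ ≈ 45.4

Gamma(k,θ) with k>1 has mode (k−1)θ, so θ = 253/(k−1).
Need P(X < 454) = 0.9 with θ tied to k this way. Start at k = 2, θ = 253: P(X<454) ≈ 0.536.
Too low — raise k to concentrate. Iterating converges to k ≈ 6.57.
Then θ = 253/(6.57−1) ≈ 45.4.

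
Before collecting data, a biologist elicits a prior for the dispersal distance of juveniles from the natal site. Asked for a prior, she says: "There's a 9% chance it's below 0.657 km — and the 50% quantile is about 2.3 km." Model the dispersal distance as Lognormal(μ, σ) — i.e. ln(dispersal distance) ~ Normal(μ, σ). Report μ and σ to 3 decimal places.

μ ≈ 0.833, σ ≈ 0.935

If T ~ Lognormal(μ,σ) then ln T ~ Normal(μ,σ), so the p-quantile of ln T is μ + z_p·σ.
ln(0.657) = -0.4201 and ln(2.3) = 0.8329; z_{0.09} = -1.341, z_{0.5} = 0.
σ = (0.8329 − -0.4201)/(0 − (-1.341)) = 0.935.
μ = -0.4201 − (-1.341)·0.935 = 0.833.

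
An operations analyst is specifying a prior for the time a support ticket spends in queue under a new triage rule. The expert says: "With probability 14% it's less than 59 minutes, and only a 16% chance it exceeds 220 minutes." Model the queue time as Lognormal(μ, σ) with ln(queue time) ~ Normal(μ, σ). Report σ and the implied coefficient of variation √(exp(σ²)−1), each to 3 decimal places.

If T ~ Lognormal(μ,σ) then ln T ~ Normal(μ,σ), so the p-quantile of ln T is μ + z_p·σ.
ln(59) = 4.078 and ln(220) = 5.394; z_{0.14} = -1.08, z_{0.84} = 0.9945.
σ = (5.394 − 4.078)/(0.9945 − (-1.08)) = 0.634.
μ = 4.078 − (-1.08)·0.634 = 4.763.
CV = √(exp(σ²)−1) = √(exp(0.4024)−1) = 0.704.

σ ≈ 0.634, CV ≈ 0.704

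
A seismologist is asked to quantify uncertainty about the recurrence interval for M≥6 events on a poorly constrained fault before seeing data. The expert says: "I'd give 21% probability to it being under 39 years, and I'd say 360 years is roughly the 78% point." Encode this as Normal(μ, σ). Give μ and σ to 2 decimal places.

μ = 202.98, σ = 203.34

The p-quantile of Normal(μ,σ) is μ + z_p·σ, with z_{0.21} = -0.8064 and z_{0.78} = 0.7722.
Eliminate σ: μ = (z₂·x₁ − z₁·x₂)/(z₂ − z₁) = (0.7722·39 − (-0.8064)·360)/1.579 = 202.98.
Then σ = (x₂ − x₁)/(z₂ − z₁) = (360 − 39)/1.579 = 203.34.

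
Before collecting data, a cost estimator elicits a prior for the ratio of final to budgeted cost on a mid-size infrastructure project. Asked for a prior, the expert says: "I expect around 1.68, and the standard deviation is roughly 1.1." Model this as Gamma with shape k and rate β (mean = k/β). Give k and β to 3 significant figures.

For Gamma(k, rate β): mean = k/β, variance = k/β², so CV = 1/√k.
CV = SD/mean = 1.1/1.68 = 0.6548, hence k = 1/CV² = 2.33.
Then β = k/mean = 2.33/1.68 = 1.39.

k ≈ 2.33, β ≈ 1.39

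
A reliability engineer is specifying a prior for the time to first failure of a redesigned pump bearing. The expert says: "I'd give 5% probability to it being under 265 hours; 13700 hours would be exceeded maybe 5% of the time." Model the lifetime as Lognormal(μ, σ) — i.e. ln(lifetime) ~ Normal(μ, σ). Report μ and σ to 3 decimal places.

If T ~ Lognormal(μ,σ) then ln T ~ Normal(μ,σ), so the p-quantile of ln T is μ + z_p·σ.
ln(265) = 5.58 and ln(13700) = 9.525; z_{0.05} = -1.645, z_{0.95} = 1.645.
σ = (9.525 − 5.58)/(1.645 − (-1.645)) = 1.199.
μ = 5.58 − (-1.645)·1.199 = 7.552.

μ ≈ 7.552, σ ≈ 1.199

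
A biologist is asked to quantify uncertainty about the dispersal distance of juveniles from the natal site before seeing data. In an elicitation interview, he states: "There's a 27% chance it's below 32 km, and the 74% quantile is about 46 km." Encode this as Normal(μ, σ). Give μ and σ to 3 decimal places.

μ = 38.830, σ = 11.145

For Normal(μ,σ), the p-quantile is μ + z_p·σ. Here z_{0.27} = -0.6128, z_{0.74} = 0.6433.
So 32 = μ − 0.6128σ and 46 = μ + 0.6433σ.
Subtracting: σ = (46 − 32)/(0.6433 − (-0.6128)) = 11.145.
Then μ = 32 − (-0.6128)·11.145 = 38.830.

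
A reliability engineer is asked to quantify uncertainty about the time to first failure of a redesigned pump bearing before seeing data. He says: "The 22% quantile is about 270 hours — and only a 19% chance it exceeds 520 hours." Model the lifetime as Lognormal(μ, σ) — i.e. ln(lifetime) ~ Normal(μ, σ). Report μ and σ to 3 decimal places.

If T ~ Lognormal(μ,σ) then ln T ~ Normal(μ,σ), so the p-quantile of ln T is μ + z_p·σ.
ln(270) = 5.598 and ln(520) = 6.254; z_{0.22} = -0.7722, z_{0.81} = 0.8779.
σ = (6.254 − 5.598)/(0.8779 − (-0.7722)) = 0.397.
μ = 5.598 − (-0.7722)·0.397 = 5.905.

μ ≈ 5.905, σ ≈ 0.397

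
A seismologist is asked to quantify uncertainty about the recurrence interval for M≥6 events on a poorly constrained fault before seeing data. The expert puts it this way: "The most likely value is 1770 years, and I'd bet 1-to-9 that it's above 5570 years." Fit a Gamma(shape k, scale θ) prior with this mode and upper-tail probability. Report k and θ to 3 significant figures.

k ≈ 2.44, θ ≈ 1230

Gamma(k,θ) with k>1 has mode (k−1)θ, so θ = 1770/(k−1).
Need P(X < 5570) = 0.9 with θ tied to k this way. Start at k = 2, θ = 1770: P(X<5570) ≈ 0.822.
Too low — raise k to concentrate. Iterating converges to k ≈ 2.44.
Then θ = 1770/(2.44−1) ≈ 1230.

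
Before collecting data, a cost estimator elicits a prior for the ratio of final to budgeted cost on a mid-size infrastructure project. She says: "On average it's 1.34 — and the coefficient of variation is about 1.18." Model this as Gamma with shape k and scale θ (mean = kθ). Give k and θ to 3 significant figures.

For Gamma(k, scale θ): mean = kθ, variance = kθ², so CV = 1/√k.
CV = 1.18, hence k = 1/CV² = 0.718.
Then θ = mean/k = 1.34/0.718 = 1.87.

k ≈ 0.718, θ ≈ 1.87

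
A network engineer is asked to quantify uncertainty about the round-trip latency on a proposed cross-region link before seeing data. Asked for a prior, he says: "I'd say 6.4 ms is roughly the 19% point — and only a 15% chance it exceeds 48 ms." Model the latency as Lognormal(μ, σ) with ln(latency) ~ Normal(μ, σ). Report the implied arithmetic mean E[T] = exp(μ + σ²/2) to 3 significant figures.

E[T] ≈ 28.1 ms

If T ~ Lognormal(μ,σ) then ln T ~ Normal(μ,σ), so the p-quantile of ln T is μ + z_p·σ.
ln(6.4) = 1.856 and ln(48) = 3.871; z_{0.19} = -0.8779, z_{0.85} = 1.036.
σ = (3.871 − 1.856)/(1.036 − (-0.8779)) = 1.053.
μ = 1.856 − (-0.8779)·1.053 = 2.780.
E[T] = exp(μ + σ²/2) = exp(2.780 + 0.5539) = 28.1 ms.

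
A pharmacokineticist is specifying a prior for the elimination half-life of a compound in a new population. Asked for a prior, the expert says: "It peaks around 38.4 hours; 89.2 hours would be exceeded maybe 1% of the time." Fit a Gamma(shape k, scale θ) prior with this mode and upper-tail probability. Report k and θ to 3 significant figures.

Gamma(k,θ) with k>1 has mode (k−1)θ, so θ = 38.4/(k−1).
Need P(X < 89.2) = 0.99 with θ tied to k this way. Start at k = 2, θ = 38.4: P(X<89.2) ≈ 0.674.
Too low — raise k to concentrate. Iterating converges to k ≈ 7.71.
Then θ = 38.4/(7.71−1) ≈ 5.72.

k ≈ 7.71, θ ≈ 5.72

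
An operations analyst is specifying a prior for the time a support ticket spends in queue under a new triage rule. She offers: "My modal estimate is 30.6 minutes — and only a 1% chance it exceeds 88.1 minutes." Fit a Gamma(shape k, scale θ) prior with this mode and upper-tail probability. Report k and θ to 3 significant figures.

k ≈ 5.07, θ ≈ 7.53

Gamma(k,θ) with k>1 has mode (k−1)θ, so θ = 30.6/(k−1).
Need P(X < 88.1) = 0.99 with θ tied to k this way. Start at k = 2, θ = 30.6: P(X<88.1) ≈ 0.782.
Too low — raise k to concentrate. Iterating converges to k ≈ 5.07.
Then θ = 30.6/(5.07−1) ≈ 7.53.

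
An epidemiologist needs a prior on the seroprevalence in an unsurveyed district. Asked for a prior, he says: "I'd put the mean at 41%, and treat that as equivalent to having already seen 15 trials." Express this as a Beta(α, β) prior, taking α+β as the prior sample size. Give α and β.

α = 6.15, β = 8.85

Under the effective-sample-size interpretation, Beta(α, β) has prior mean α/(α+β) and prior sample size α+β.
So α+β = 15 and α/(α+β) = 0.41, giving α = 0.41·15 = 6.15 and β = 15 − 6.15 = 8.85.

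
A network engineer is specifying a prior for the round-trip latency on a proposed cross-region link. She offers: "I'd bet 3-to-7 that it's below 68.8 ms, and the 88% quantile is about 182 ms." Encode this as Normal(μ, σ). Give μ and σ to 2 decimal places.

For Normal(μ,σ), the p-quantile is μ + z_p·σ. Here z_{0.3} = -0.5244, z_{0.88} = 1.175.
So 68.8 = μ − 0.5244σ and 182 = μ + 1.175σ.
Subtracting: σ = (182 − 68.8)/(1.175 − (-0.5244)) = 66.61.
Then μ = 68.8 − (-0.5244)·66.61 = 103.73.

μ = 103.73, σ = 66.61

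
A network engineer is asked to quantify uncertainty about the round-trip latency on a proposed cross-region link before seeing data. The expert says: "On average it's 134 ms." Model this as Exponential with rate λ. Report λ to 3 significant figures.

λ ≈ 0.00746

Exponential mean = 1/λ, so λ = 1/134.0 = 0.00746.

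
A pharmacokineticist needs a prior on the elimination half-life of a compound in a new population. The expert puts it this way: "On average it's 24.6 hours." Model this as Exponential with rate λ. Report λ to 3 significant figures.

Exponential mean = 1/λ, so λ = 1/24.6 = 0.0407.

λ ≈ 0.0407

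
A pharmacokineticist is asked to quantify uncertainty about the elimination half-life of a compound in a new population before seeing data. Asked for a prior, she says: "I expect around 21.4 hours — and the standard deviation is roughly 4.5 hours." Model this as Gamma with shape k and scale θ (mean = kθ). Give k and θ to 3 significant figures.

For Gamma(k, scale θ): mean = kθ, variance = kθ², so CV = 1/√k.
CV = SD/mean = 4.5/21.4 = 0.2103, hence k = 1/CV² = 22.6.
Then θ = mean/k = 21.4/22.6 = 0.946.

k ≈ 22.6, θ ≈ 0.946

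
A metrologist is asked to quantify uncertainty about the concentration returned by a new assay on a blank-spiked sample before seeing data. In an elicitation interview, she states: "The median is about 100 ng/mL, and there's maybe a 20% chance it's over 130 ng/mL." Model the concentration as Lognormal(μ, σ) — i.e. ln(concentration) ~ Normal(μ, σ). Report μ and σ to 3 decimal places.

μ ≈ 4.605, σ ≈ 0.312

If T ~ Lognormal(μ,σ) then ln T ~ Normal(μ,σ), so the p-quantile of ln T is μ + z_p·σ.
ln(100) = 4.605 and ln(130) = 4.868; z_{0.5} = 0, z_{0.8} = 0.8416.
σ = (4.868 − 4.605)/(0.8416 − (0)) = 0.312.
μ = 4.605 − (0)·0.312 = 4.605.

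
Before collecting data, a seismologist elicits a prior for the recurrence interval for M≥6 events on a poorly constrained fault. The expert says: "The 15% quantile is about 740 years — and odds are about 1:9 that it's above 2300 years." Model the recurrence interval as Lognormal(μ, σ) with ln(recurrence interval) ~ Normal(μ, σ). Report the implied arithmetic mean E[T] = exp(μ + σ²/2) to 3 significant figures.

E[T] ≈ 1380 years

If T ~ Lognormal(μ,σ) then ln T ~ Normal(μ,σ), so the p-quantile of ln T is μ + z_p·σ.
ln(740) = 6.607 and ln(2300) = 7.741; z_{0.15} = -1.036, z_{0.9} = 1.282.
σ = (7.741 − 6.607)/(1.282 − (-1.036)) = 0.489.
μ = 6.607 − (-1.036)·0.489 = 7.114.
E[T] = exp(μ + σ²/2) = exp(7.114 + 0.1197) = 1380 years.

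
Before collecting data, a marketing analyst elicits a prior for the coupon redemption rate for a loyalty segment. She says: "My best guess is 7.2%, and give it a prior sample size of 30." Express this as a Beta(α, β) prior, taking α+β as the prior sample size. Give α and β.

Under the effective-sample-size interpretation, Beta(α, β) has prior mean α/(α+β) and prior sample size α+β.
So α+β = 30 and α/(α+β) = 0.072, giving α = 0.072·30 = 2.16 and β = 30 − 2.16 = 27.84.

α = 2.16, β = 27.84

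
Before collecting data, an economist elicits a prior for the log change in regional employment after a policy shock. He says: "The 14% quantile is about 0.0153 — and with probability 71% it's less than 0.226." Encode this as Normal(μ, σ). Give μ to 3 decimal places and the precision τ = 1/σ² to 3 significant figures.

μ = 0.155, τ = 60.1

The p-quantile of Normal(μ,σ) is μ + z_p·σ, with z_{0.14} = -1.08 and z_{0.71} = 0.5534.
Eliminate σ: μ = (z₂·x₁ − z₁·x₂)/(z₂ − z₁) = (0.5534·0.0153 − (-1.08)·0.226)/1.634 = 0.155.
Then σ = (x₂ − x₁)/(z₂ − z₁) = (0.226 − 0.0153)/1.634 = 0.129.
Precision τ = 1/σ² = 1/0.129² = 60.1.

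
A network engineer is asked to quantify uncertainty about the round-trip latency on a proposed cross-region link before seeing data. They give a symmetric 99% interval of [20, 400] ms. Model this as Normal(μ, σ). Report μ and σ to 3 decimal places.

μ = 210.000, σ = 73.763

A symmetric 99% interval runs μ ± z·σ with z = 2.576.
Half-width = 190, so σ = 190/2.576 = 73.763.
μ is the interval midpoint, 210.000.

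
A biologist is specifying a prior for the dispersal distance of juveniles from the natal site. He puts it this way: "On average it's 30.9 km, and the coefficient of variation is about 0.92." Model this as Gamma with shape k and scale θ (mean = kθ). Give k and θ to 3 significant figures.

k ≈ 1.18, θ ≈ 26.2

For Gamma(k, scale θ): mean = kθ, variance = kθ², so CV = 1/√k.
CV = 0.92, hence k = 1/CV² = 1.18.
Then θ = mean/k = 30.9/1.18 = 26.2.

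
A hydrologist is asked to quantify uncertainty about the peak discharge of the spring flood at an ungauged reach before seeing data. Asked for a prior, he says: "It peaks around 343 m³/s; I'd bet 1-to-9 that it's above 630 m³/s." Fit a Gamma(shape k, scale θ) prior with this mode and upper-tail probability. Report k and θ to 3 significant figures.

k ≈ 6.16, θ ≈ 66.5

Gamma(k,θ) with k>1 has mode (k−1)θ, so θ = 343/(k−1).
Need P(X < 630) = 0.9 with θ tied to k this way. Start at k = 2, θ = 343: P(X<630) ≈ 0.548.
Too low — raise k to concentrate. Iterating converges to k ≈ 6.16.
Then θ = 343/(6.16−1) ≈ 66.5.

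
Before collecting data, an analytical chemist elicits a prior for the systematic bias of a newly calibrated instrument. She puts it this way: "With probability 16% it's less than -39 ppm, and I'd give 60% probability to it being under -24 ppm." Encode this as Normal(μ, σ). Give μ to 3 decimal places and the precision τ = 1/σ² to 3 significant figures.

μ = -27.046, τ = 0.00692

For Normal(μ,σ), the p-quantile is μ + z_p·σ. Here z_{0.16} = -0.9945, z_{0.6} = 0.2533.
So -39 = μ − 0.9945σ and -24 = μ + 0.2533σ.
Subtracting: σ = (-24 − -39)/(0.2533 − (-0.9945)) = 12.021.
Then μ = -39 − (-0.9945)·12.021 = -27.046.
Precision τ = 1/σ² = 1/12.02² = 0.00692.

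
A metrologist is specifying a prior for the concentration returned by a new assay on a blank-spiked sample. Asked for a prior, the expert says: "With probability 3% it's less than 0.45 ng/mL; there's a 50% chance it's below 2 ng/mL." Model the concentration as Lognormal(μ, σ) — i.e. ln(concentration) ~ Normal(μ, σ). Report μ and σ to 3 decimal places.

μ ≈ 0.693, σ ≈ 0.793

If T ~ Lognormal(μ,σ) then ln T ~ Normal(μ,σ), so the p-quantile of ln T is μ + z_p·σ.
ln(0.45) = -0.7985 and ln(2) = 0.6931; z_{0.03} = -1.881, z_{0.5} = 0.
σ = (0.6931 − -0.7985)/(0 − (-1.881)) = 0.793.
μ = -0.7985 − (-1.881)·0.793 = 0.693.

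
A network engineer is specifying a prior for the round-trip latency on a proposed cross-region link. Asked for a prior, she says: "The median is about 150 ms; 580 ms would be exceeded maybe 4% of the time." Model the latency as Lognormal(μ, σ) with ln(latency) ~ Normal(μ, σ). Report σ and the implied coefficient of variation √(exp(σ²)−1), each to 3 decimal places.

σ ≈ 0.772, CV ≈ 0.903

If T ~ Lognormal(μ,σ) then ln T ~ Normal(μ,σ), so the p-quantile of ln T is μ + z_p·σ.
ln(150) = 5.011 and ln(580) = 6.363; z_{0.5} = 0, z_{0.96} = 1.751.
σ = (6.363 − 5.011)/(1.751 − (0)) = 0.772.
μ = 5.011 − (0)·0.772 = 5.011.
CV = √(exp(σ²)−1) = √(exp(0.5967)−1) = 0.903.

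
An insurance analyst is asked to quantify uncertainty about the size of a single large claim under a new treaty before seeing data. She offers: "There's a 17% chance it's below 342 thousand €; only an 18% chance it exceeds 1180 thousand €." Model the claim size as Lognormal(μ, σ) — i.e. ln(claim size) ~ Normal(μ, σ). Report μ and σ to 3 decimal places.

If T ~ Lognormal(μ,σ) then ln T ~ Normal(μ,σ), so the p-quantile of ln T is μ + z_p·σ.
ln(342) = 5.835 and ln(1180) = 7.073; z_{0.17} = -0.9542, z_{0.82} = 0.9154.
σ = (7.073 − 5.835)/(0.9154 − (-0.9542)) = 0.662.
μ = 5.835 − (-0.9542)·0.662 = 6.467.

μ ≈ 6.467, σ ≈ 0.662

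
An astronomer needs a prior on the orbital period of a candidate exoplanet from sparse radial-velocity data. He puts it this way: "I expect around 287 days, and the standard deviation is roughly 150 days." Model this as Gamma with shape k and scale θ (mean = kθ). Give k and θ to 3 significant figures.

k ≈ 3.66, θ ≈ 78.4

For Gamma(k, scale θ): mean = kθ, variance = kθ², so CV = 1/√k.
CV = SD/mean = 150/287 = 0.5226, hence k = 1/CV² = 3.66.
Then θ = mean/k = 287/3.66 = 78.4.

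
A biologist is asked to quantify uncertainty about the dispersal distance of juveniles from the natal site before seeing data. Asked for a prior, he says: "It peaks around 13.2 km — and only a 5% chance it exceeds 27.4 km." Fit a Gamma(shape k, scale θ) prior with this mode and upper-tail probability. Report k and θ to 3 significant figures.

Gamma(k,θ) with k>1 has mode (k−1)θ, so θ = 13.2/(k−1).
Need P(X < 27.4) = 0.95 with θ tied to k this way. Start at k = 2, θ = 13.2: P(X<27.4) ≈ 0.614.
Too low — raise k to concentrate. Iterating converges to k ≈ 6.18.
Then θ = 13.2/(6.18−1) ≈ 2.55.

k ≈ 6.18, θ ≈ 2.55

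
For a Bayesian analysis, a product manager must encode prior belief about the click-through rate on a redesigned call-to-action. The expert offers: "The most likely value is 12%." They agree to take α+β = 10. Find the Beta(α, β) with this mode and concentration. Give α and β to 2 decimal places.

α = 1.96, β = 8.04

For α,β > 1 the Beta mode is (α−1)/(α+β−2). With α+β = 10, the mode is (α−1)/8.
Set (α−1)/8 = 0.12 → α = 1 + 0.12·8 = 1.96.
β = 10 − α = 8.04.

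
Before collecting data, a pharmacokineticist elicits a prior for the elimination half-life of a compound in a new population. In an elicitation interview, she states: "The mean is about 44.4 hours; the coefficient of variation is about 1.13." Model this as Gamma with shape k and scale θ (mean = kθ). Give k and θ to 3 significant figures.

For Gamma(k, scale θ): mean = kθ, variance = kθ², so CV = 1/√k.
CV = 1.13, hence k = 1/CV² = 0.783.
Then θ = mean/k = 44.4/0.783 = 56.7.

k ≈ 0.783, θ ≈ 56.7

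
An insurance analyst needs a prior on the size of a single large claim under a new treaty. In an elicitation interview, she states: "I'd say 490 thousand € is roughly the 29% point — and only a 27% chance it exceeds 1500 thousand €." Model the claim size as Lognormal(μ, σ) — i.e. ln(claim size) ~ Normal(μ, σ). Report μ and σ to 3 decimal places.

If T ~ Lognormal(μ,σ) then ln T ~ Normal(μ,σ), so the p-quantile of ln T is μ + z_p·σ.
ln(490) = 6.194 and ln(1500) = 7.313; z_{0.29} = -0.5534, z_{0.73} = 0.6128.
σ = (7.313 − 6.194)/(0.6128 − (-0.5534)) = 0.959.
μ = 6.194 − (-0.5534)·0.959 = 6.725.

μ ≈ 6.725, σ ≈ 0.959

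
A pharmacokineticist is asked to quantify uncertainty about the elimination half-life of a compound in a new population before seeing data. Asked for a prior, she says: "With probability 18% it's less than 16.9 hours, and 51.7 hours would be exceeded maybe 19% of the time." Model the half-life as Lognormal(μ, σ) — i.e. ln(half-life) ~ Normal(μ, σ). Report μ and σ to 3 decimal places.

μ ≈ 3.398, σ ≈ 0.624

If T ~ Lognormal(μ,σ) then ln T ~ Normal(μ,σ), so the p-quantile of ln T is μ + z_p·σ.
ln(16.9) = 2.827 and ln(51.7) = 3.945; z_{0.18} = -0.9154, z_{0.81} = 0.8779.
σ = (3.945 − 2.827)/(0.8779 − (-0.9154)) = 0.624.
μ = 2.827 − (-0.9154)·0.624 = 3.398.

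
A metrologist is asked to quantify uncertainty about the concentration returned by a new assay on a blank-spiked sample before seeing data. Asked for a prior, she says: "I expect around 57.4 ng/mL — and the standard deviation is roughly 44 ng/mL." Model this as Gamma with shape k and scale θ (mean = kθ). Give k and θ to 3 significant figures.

For Gamma(k, scale θ): mean = kθ, variance = kθ², so CV = 1/√k.
CV = SD/mean = 44/57.4 = 0.7666, hence k = 1/CV² = 1.7.
Then θ = mean/k = 57.4/1.7 = 33.7.

k ≈ 1.7, θ ≈ 33.7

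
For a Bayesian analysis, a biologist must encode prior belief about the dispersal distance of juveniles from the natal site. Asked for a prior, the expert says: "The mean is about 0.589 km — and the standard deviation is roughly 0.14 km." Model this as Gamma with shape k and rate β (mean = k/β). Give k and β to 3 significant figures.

For Gamma(k, rate β): mean = k/β, variance = k/β², so CV = 1/√k.
CV = SD/mean = 0.14/0.589 = 0.2377, hence k = 1/CV² = 17.7.
Then β = k/mean = 17.7/0.589 = 30.1.

k ≈ 17.7, β ≈ 30.1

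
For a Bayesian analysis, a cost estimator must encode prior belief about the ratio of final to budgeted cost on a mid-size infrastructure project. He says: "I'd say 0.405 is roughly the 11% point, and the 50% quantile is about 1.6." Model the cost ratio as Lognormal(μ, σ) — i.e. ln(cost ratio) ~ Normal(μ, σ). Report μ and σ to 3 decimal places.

If T ~ Lognormal(μ,σ) then ln T ~ Normal(μ,σ), so the p-quantile of ln T is μ + z_p·σ.
ln(0.405) = -0.9039 and ln(1.6) = 0.47; z_{0.11} = -1.227, z_{0.5} = 0.
σ = (0.47 − -0.9039)/(0 − (-1.227)) = 1.120.
μ = -0.9039 − (-1.227)·1.120 = 0.470.

μ ≈ 0.470, σ ≈ 1.120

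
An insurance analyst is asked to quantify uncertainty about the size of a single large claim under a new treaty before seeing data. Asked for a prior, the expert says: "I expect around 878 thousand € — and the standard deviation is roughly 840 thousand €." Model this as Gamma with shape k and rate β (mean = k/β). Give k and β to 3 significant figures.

k ≈ 1.09, β ≈ 0.00124

For Gamma(k, rate β): mean = k/β, variance = k/β², so CV = 1/√k.
CV = SD/mean = 840/878 = 0.9567, hence k = 1/CV² = 1.09.
Then β = k/mean = 1.09/878 = 0.00124.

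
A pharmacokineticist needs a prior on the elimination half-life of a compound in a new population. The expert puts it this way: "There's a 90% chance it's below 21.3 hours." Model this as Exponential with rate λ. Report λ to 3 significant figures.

λ ≈ 0.108

P(T < 21.3) = 1 − e^(−λ·21.3) = 0.9, so λ = −ln(1−0.9)/21.3 = −ln(0.1)/21.3 = 0.108.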